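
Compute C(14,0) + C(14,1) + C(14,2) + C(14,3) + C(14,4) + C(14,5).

3473

1 + 14 + 91 + 364 + 1001 + 2002 = 3473.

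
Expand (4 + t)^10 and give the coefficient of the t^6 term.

53760

The general term is C(10,j)·(4)^j·(t)^(10-j); the t^6 term has j = 4.
C(10,4) = 210.
Coefficient = C(10,4) · 4^4 = 210 · 256 = 53760.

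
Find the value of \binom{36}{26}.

254186856

C(36,26) = C(36,10) by symmetry.
C(36,10) = (36·35·34·33·32·31·30·29·28·27) / 10! = 922393263052800 / 3628800 = 254186856.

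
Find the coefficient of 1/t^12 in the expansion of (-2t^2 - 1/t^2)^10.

General term: C(10,j)·(-2t^2)^j·(-1/t^2)^(10-j), with t-exponent 2j − 2(10−j) = 4j − 20.
Set 4j − 20 = -12: j = 2.
C(10,2) = 45; (-2)^2 = 4; (-1)^8 = 1.
Coefficient = 45 · 4 · 1 = 180.

180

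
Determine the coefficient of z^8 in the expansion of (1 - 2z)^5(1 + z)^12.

Coefficient of z^8 = Σ_{j} C(5,j)·(-2)^j·C(12,8-j)·1^(8-j) for j from 0 to 5.
= 495 + (-7920) + 36960 + (-63360) + 39600 + (-7040) = -1265.

-1265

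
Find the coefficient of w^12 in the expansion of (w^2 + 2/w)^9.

General term: C(9,j)·(w^2)^j·(2/w)^(9-j), with w-exponent 2j − 1(9−j) = 3j − 9.
Set 3j − 9 = 12: j = 7.
C(9,7) = 36; 1^7 = 1; 2^2 = 4.
Coefficient = 36 · 1 · 4 = 144.

144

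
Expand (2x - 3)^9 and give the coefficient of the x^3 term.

The general term is C(9,j)·(2x)^j·(-3)^(9-j); the x^3 term has j = 3.
C(9,3) = 84.
Coefficient = C(9,3) · 2^3 · (-3)^6 = 84 · 8 · 729 = 489888.

489888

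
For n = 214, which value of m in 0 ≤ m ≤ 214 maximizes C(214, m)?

107

C(214,m) is maximized at m = 214/2 = 107.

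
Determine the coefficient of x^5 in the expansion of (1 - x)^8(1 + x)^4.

-8

Coefficient of x^5 = Σ_{j} C(8,j)·(-1)^j·C(4,5-j)·1^(5-j) for j from 1 to 5.
= (-8) + 112 + (-336) + 280 + (-56) = -8.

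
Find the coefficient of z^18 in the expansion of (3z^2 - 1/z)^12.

3897234

General term: C(12,j)·(3z^2)^j·(-1/z)^(12-j), with z-exponent 2j − 1(12−j) = 3j − 12.
Set 3j − 12 = 18: j = 10.
C(12,10) = 66; 3^10 = 59049; (-1)^2 = 1.
Coefficient = 66 · 59049 · 1 = 3897234.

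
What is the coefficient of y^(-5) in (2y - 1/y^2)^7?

280

General term: C(7,j)·(2y)^j·(-1/y^2)^(7-j), with y-exponent 1j − 2(7−j) = 3j − 14.
Set 3j − 14 = -5: j = 3.
C(7,3) = 35; 2^3 = 8; (-1)^4 = 1.
Coefficient = 35 · 8 · 1 = 280.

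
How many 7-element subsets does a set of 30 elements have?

2035800

C(30,7) = (30·29·28·27·26·25·24) / 7! = 10260432000 / 5040 = 2035800.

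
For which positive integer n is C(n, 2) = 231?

22

n(n−1)/2 = 231 ⇒ n(n−1) = 462. Since 22·21 = 462, n = 22.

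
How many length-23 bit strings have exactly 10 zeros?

1144066

Choose the 10 positions: C(23,10) = 1144066.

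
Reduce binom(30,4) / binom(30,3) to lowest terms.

C(n,k+1)/C(n,k) = (n−k)/(k+1) = (30−3)/(3+1) = 27/4.

27/4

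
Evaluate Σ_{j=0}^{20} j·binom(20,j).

10485760

Differentiating (1+x)^20 and setting x=1: Σ j·C(20,j) = 20·2^19 = 10485760.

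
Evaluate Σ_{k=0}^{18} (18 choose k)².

9075135300

By Vandermonde's identity, Σ C(18,k)² = C(36,18) = 9075135300.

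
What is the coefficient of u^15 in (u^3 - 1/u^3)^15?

General term: C(15,j)·(u^3)^j·(-1/u^3)^(15-j), with u-exponent 3j − 3(15−j) = 6j − 45.
Set 6j − 45 = 15: j = 10.
C(15,10) = 3003; 1^10 = 1; (-1)^5 = -1.
Coefficient = 3003 · 1 · (-1) = -3003.

-3003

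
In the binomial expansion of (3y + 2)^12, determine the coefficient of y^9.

The general term is C(12,j)·(3y)^j·(2)^(12-j); the y^9 term has j = 9.
C(12,9) = 220.
Coefficient = C(12,9) · 3^9 · 2^3 = 220 · 19683 · 8 = 34642080.

34642080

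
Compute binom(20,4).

C(20,4) = (20·19·18·17) / 4! = 116280 / 24 = 4845.

4845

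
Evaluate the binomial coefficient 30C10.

C(30,10) = (30·29·28·27·26·25·24·23·22·21) / 10! = 109027350432000 / 3628800 = 30045015.

30045015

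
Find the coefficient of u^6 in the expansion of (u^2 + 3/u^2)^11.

26730

General term: C(11,j)·(u^2)^j·(3/u^2)^(11-j), with u-exponent 2j − 2(11−j) = 4j − 22.
Set 4j − 22 = 6: j = 7.
C(11,7) = 330; 1^7 = 1; 3^4 = 81.
Coefficient = 330 · 1 · 81 = 26730.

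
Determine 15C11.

1365

C(15,11) = C(15,4) by symmetry.
C(15,4) = (15·14·13·12) / 4! = 32760 / 24 = 1365.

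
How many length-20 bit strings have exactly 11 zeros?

Choose the 11 positions: C(20,11) = 167960.

167960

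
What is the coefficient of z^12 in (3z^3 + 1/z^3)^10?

General term: C(10,j)·(3z^3)^j·(1/z^3)^(10-j), with z-exponent 3j − 3(10−j) = 6j − 30.
Set 6j − 30 = 12: j = 7.
C(10,7) = 120; 3^7 = 2187; 1^3 = 1.
Coefficient = 120 · 2187 · 1 = 262440.

262440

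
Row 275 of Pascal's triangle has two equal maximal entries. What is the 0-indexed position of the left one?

For odd n = 275, C(275,k) peaks at k = (n−1)/2 and (n+1)/2; the smaller is 137.

137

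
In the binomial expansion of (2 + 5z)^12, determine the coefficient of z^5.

316800000

The general term is C(12,j)·(2)^j·(5z)^(12-j); the z^5 term has j = 7.
C(12,7) = 792.
Coefficient = C(12,7) · 2^7 · 5^5 = 792 · 128 · 3125 = 316800000.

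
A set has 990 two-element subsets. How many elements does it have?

n(n−1)/2 = 990 ⇒ n(n−1) = 1980. Since 45·44 = 1980, n = 45.

45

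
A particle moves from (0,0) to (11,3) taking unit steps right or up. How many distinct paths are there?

Each path is a sequence of 14 steps with 11 rights: C(14,11) = 364.

364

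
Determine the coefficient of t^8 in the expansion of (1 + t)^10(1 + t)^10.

Coefficient of t^8 = Σ_{j} C(10,j)·C(10,8-j) for j from 0 to 8.
= 45 + 1200 + 9450 + 30240 + 44100 + 30240 + 9450 + 1200 + 45 = 125970.

125970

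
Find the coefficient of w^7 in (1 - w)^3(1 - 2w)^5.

-176

Coefficient of w^7 = Σ_{j} C(3,j)·(-1)^j·C(5,7-j)·(-2)^(7-j) for j from 2 to 3.
= (-96) + (-80) = -176.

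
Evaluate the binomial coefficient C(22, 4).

C(22,4) = (22·21·20·19) / 4! = 175560 / 24 = 7315.

7315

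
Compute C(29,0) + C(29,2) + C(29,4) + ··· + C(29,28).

Even-j terms of row 29 sum to 2^28 = 268435456.

268435456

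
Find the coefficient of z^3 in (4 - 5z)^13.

-37486592000

The general term is C(13,j)·(4)^j·(-5z)^(13-j); the z^3 term has j = 10.
C(13,10) = 286.
Coefficient = C(13,10) · 4^10 · (-5)^3 = 286 · 1048576 · (-125) = -37486592000.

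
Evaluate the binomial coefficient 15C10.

3003

C(15,10) = C(15,5) by symmetry.
C(15,5) = (15·14·13·12·11) / 5! = 360360 / 120 = 3003.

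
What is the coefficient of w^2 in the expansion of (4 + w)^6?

3840

The general term is C(6,j)·(4)^j·(w)^(6-j); the w^2 term has j = 4.
C(6,4) = 15.
Coefficient = C(6,4) · 4^4 = 15 · 256 = 3840.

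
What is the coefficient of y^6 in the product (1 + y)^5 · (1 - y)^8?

20

Coefficient of y^6 = Σ_{j} C(5,j)·1^j·C(8,6-j)·(-1)^(6-j) for j from 0 to 5.
= 28 + (-280) + 700 + (-560) + 140 + (-8) = 20.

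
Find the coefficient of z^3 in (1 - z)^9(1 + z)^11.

-18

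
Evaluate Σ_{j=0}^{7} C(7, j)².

3432

By Vandermonde's identity, Σ C(7,j)² = C(14,7) = 3432.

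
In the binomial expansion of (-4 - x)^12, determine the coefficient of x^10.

1056

The general term is C(12,j)·(-4)^j·(-x)^(12-j); the x^10 term has j = 2.
C(12,2) = 66.
Coefficient = C(12,2) · (-4)^2 = 66 · 16 = 1056.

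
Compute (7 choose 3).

35

C(7,3) = (7·6·5) / 3! = 210 / 6 = 35.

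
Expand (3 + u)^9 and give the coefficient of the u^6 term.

2268

The general term is C(9,j)·(3)^j·(u)^(9-j); the u^6 term has j = 3.
C(9,3) = 84.
Coefficient = C(9,3) · 3^3 = 84 · 27 = 2268.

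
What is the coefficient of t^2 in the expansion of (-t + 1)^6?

The general term is C(6,j)·(-t)^j·(1)^(6-j); the t^2 term has j = 2.
C(6,2) = 15.
Coefficient = C(6,2) = 15.

15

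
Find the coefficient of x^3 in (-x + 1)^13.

-286

The general term is C(13,j)·(-x)^j·(1)^(13-j); the x^3 term has j = 3.
C(13,3) = 286.
Coefficient = C(13,3) · (-1)^3 = 286 · (-1) = -286.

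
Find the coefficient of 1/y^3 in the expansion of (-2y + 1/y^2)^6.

General term: C(6,j)·(-2y)^j·(1/y^2)^(6-j), with y-exponent 1j − 2(6−j) = 3j − 12.
Set 3j − 12 = -3: j = 3.
C(6,3) = 20; (-2)^3 = -8; 1^3 = 1.
Coefficient = 20 · (-8) · 1 = -160.

-160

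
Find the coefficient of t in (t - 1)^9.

The general term is C(9,j)·(t)^j·(-1)^(9-j); the t^1 term has j = 1.
C(9,1) = 9.
Coefficient = C(9,1) = 9.

9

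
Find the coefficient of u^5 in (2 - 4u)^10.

The general term is C(10,j)·(2)^j·(-4u)^(10-j); the u^5 term has j = 5.
C(10,5) = 252.
Coefficient = C(10,5) · 2^5 · (-4)^5 = 252 · 32 · (-1024) = -8257536.

-8257536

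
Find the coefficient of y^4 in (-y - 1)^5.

The general term is C(5,j)·(-y)^j·(-1)^(5-j); the y^4 term has j = 4.
C(5,4) = 5.
Coefficient = C(5,4) · (-1)^1 = 5 · (-1) = -5.

-5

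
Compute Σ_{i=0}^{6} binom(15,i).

1 + 15 + 105 + 455 + 1365 + 3003 + 5005 = 9949.

9949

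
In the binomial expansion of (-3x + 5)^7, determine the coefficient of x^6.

25515

The general term is C(7,j)·(-3x)^j·(5)^(7-j); the x^6 term has j = 6.
C(7,6) = 7.
Coefficient = C(7,6) · (-3)^6 · 5^1 = 7 · 729 · 5 = 25515.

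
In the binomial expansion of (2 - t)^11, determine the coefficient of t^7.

-5280

The general term is C(11,j)·(2)^j·(-t)^(11-j); the t^7 term has j = 4.
C(11,4) = 330.
Coefficient = C(11,4) · 2^4 · (-1)^7 = 330 · 16 · (-1) = -5280.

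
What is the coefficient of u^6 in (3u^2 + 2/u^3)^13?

General term: C(13,j)·(3u^2)^j·(2/u^3)^(13-j), with u-exponent 2j − 3(13−j) = 5j − 39.
Set 5j − 39 = 6: j = 9.
C(13,9) = 715; 3^9 = 19683; 2^4 = 16.
Coefficient = 715 · 19683 · 16 = 225173520.

225173520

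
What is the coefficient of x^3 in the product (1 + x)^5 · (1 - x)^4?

-4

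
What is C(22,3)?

1540

C(22,3) = (22·21·20) / 3! = 9240 / 6 = 1540.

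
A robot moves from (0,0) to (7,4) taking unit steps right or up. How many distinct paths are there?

Each path is a sequence of 11 steps with 7 rights: C(11,7) = 330.

330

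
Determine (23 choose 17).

100947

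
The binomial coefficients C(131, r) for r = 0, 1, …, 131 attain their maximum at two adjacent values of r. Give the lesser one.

65

For odd n = 131, C(131,r) peaks at r = (n−1)/2 and (n+1)/2; the lesser is 65.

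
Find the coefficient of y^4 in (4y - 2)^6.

The general term is C(6,j)·(4y)^j·(-2)^(6-j); the y^4 term has j = 4.
C(6,4) = 15.
Coefficient = C(6,4) · 4^4 · (-2)^2 = 15 · 256 · 4 = 15360.

15360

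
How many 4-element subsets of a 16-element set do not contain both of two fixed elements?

1729

All 4-subsets: C(16,4) = 1820. Those containing both fixed elements: C(14,2) = 91.
1820 − 91 = 1729.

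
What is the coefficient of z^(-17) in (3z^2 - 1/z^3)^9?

General term: C(9,j)·(3z^2)^j·(-1/z^3)^(9-j), with z-exponent 2j − 3(9−j) = 5j − 27.
Set 5j − 27 = -17: j = 2.
C(9,2) = 36; 3^2 = 9; (-1)^7 = -1.
Coefficient = 36 · 9 · (-1) = -324.

-324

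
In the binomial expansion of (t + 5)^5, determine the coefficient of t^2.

The general term is C(5,j)·(t)^j·(5)^(5-j); the t^2 term has j = 2.
C(5,2) = 10.
Coefficient = C(5,2) · 5^3 = 10 · 125 = 1250.

1250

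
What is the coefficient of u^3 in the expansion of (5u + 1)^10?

15000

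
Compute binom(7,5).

C(7,5) = C(7,2) by symmetry.
C(7,2) = (7·6) / 2! = 42 / 2 = 21.

21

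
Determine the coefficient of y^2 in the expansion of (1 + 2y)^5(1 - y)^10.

Coefficient of y^2 = Σ_{j} C(5,j)·2^j·C(10,2-j)·(-1)^(2-j) for j from 0 to 2.
= 45 + (-100) + 40 = -15.

-15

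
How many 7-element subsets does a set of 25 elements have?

C(25,7) = (25·24·23·22·21·20·19) / 7! = 2422728000 / 5040 = 480700.

480700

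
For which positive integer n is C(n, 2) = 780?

n(n−1)/2 = 780 ⇒ n(n−1) = 1560. Since 40·39 = 1560, n = 40.

40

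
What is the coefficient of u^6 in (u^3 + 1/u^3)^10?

210

General term: C(10,j)·(u^3)^j·(1/u^3)^(10-j), with u-exponent 3j − 3(10−j) = 6j − 30.
Set 6j − 30 = 6: j = 6.
C(10,6) = 210; 1^6 = 1; 1^4 = 1.
Coefficient = 210 · 1 · 1 = 210.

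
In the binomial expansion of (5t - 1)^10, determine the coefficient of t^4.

131250

The general term is C(10,j)·(5t)^j·(-1)^(10-j); the t^4 term has j = 4.
C(10,4) = 210.
Coefficient = C(10,4) · 5^4 = 210 · 625 = 131250.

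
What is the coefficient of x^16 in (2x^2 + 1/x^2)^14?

745472

General term: C(14,j)·(2x^2)^j·(1/x^2)^(14-j), with x-exponent 2j − 2(14−j) = 4j − 28.
Set 4j − 28 = 16: j = 11.
C(14,11) = 364; 2^11 = 2048; 1^3 = 1.
Coefficient = 364 · 2048 · 1 = 745472.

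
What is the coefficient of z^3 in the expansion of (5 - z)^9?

-1312500

The general term is C(9,j)·(5)^j·(-z)^(9-j); the z^3 term has j = 6.
C(9,6) = 84.
Coefficient = C(9,6) · 5^6 · (-1)^3 = 84 · 15625 · (-1) = -1312500.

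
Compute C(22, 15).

170544

C(22,15) = C(22,7) by symmetry.
C(22,7) = (22·21·20·19·18·17·16) / 7! = 859541760 / 5040 = 170544.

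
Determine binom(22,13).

C(22,13) = C(22,9) by symmetry.
C(22,9) = (22·21·20·19·18·17·16·15·14) / 9! = 180503769600 / 362880 = 497420.

497420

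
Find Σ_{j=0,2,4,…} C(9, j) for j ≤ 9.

Half of (1+1)^9 + (1−1)^9 gives the even-index sum: 2^8 = 256.

256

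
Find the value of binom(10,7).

120

C(10,7) = C(10,3) by symmetry.
C(10,3) = (10·9·8) / 3! = 720 / 6 = 120.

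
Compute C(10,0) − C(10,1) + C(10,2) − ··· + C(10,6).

84

The partial alternating sum Σ_{k=0}^{6} (−1)^k C(10,k) = (−1)^6 C(9,6) = 84.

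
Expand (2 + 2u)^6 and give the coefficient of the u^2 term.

The general term is C(6,j)·(2)^j·(2u)^(6-j); the u^2 term has j = 4.
C(6,4) = 15.
Coefficient = C(6,4) · 2^4 · 2^2 = 15 · 16 · 4 = 960.

960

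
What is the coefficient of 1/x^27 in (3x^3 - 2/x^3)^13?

General term: C(13,j)·(3x^3)^j·(-2/x^3)^(13-j), with x-exponent 3j − 3(13−j) = 6j − 39.
Set 6j − 39 = -27: j = 2.
C(13,2) = 78; 3^2 = 9; (-2)^11 = -2048.
Coefficient = 78 · 9 · (-2048) = -1437696.

-1437696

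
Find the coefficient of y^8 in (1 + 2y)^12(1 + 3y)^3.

3320064

Coefficient of y^8 = Σ_{j} C(12,j)·2^j·C(3,8-j)·3^(8-j) for j from 5 to 8.
= 684288 + 1596672 + 912384 + 126720 = 3320064.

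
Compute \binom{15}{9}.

C(15,9) = C(15,6) by symmetry.
C(15,6) = (15·14·13·12·11·10) / 6! = 3603600 / 720 = 5005.

5005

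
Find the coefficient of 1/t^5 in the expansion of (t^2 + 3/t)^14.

General term: C(14,j)·(t^2)^j·(3/t)^(14-j), with t-exponent 2j − 1(14−j) = 3j − 14.
Set 3j − 14 = -5: j = 3.
C(14,3) = 364; 1^3 = 1; 3^11 = 177147.
Coefficient = 364 · 1 · 177147 = 64481508.

64481508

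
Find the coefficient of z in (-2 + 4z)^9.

The general term is C(9,j)·(-2)^j·(4z)^(9-j); the z^1 term has j = 8.
C(9,8) = 9.
Coefficient = C(9,8) · (-2)^8 · 4^1 = 9 · 256 · 4 = 9216.

9216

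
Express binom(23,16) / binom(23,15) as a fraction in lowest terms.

1/2

C(n,k+1)/C(n,k) = (n−k)/(k+1) = (23−15)/(15+1) = 8/16 = 1/2.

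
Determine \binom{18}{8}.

43758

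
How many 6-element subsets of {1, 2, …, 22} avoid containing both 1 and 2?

69768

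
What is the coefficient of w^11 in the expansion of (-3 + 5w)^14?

-479882812500

The general term is C(14,j)·(-3)^j·(5w)^(14-j); the w^11 term has j = 3.
C(14,3) = 364.
Coefficient = C(14,3) · (-3)^3 · 5^11 = 364 · (-27) · 48828125 = -479882812500.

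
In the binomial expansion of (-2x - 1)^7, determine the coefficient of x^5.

The general term is C(7,j)·(-2x)^j·(-1)^(7-j); the x^5 term has j = 5.
C(7,5) = 21.
Coefficient = C(7,5) · (-2)^5 = 21 · (-32) = -672.

-672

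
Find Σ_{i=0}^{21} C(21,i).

2097152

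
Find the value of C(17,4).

2380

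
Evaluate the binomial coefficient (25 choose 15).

3268760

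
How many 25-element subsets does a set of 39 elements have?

C(39,25) = C(39,14) by symmetry.
C(39,14) = (39·38·37·36·35·34·33·32·31·30·29·28·27·26) / 14! = 1315041316842168115200 / 87178291200 = 15084504396.

15084504396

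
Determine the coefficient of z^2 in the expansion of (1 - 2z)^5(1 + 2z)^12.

64

Coefficient of z^2 = Σ_{j} C(5,j)·(-2)^j·C(12,2-j)·2^(2-j) for j from 0 to 2.
= 264 + (-240) + 40 = 64.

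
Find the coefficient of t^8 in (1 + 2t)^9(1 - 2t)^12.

-32256

Coefficient of t^8 = Σ_{j} C(9,j)·2^j·C(12,8-j)·(-2)^(8-j) for j from 0 to 8.
= 126720 + (-1824768) + 8515584 + (-17031168) + 15966720 + (-7096320) + 1419264 + (-110592) + 2304 = -32256.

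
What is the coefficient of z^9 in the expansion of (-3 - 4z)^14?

127529385984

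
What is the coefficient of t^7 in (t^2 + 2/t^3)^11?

1320

General term: C(11,j)·(t^2)^j·(2/t^3)^(11-j), with t-exponent 2j − 3(11−j) = 5j − 33.
Set 5j − 33 = 7: j = 8.
C(11,8) = 165; 1^8 = 1; 2^3 = 8.
Coefficient = 165 · 1 · 8 = 1320.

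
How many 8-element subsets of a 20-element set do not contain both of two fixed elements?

107406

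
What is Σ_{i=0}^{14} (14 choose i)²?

By Vandermonde's identity, Σ C(14,i)² = C(28,14) = 40116600.

40116600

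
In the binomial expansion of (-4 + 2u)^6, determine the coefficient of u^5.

-768

The general term is C(6,j)·(-4)^j·(2u)^(6-j); the u^5 term has j = 1.
C(6,1) = 6.
Coefficient = C(6,1) · (-4)^1 · 2^5 = 6 · (-4) · 32 = -768.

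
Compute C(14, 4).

1001

C(14,4) = (14·13·12·11) / 4! = 24024 / 24 = 1001.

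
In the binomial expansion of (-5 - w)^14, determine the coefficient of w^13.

The general term is C(14,j)·(-5)^j·(-w)^(14-j); the w^13 term has j = 1.
C(14,1) = 14.
Coefficient = C(14,1) · (-5)^1 · (-1)^13 = 14 · (-5) · (-1) = 70.

70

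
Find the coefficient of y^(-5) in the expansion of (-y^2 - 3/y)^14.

General term: C(14,j)·(-y^2)^j·(-3/y)^(14-j), with y-exponent 2j − 1(14−j) = 3j − 14.
Set 3j − 14 = -5: j = 3.
C(14,3) = 364; (-1)^3 = -1; (-3)^11 = -177147.
Coefficient = 364 · (-1) · (-177147) = 64481508.

64481508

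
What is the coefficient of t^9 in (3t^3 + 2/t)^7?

General term: C(7,j)·(3t^3)^j·(2/t)^(7-j), with t-exponent 3j − 1(7−j) = 4j − 7.
Set 4j − 7 = 9: j = 4.
C(7,4) = 35; 3^4 = 81; 2^3 = 8.
Coefficient = 35 · 81 · 8 = 22680.

22680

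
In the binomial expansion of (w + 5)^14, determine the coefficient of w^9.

6256250

The general term is C(14,j)·(w)^j·(5)^(14-j); the w^9 term has j = 9.
C(14,9) = 2002.
Coefficient = C(14,9) · 5^5 = 2002 · 3125 = 6256250.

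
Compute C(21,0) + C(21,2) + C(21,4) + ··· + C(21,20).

1048576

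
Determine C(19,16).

C(19,16) = C(19,3) by symmetry.
C(19,3) = (19·18·17) / 3! = 5814 / 6 = 969.

969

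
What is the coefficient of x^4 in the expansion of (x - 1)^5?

-5

The general term is C(5,j)·(x)^j·(-1)^(5-j); the x^4 term has j = 4.
C(5,4) = 5.
Coefficient = C(5,4) · (-1)^1 = 5 · (-1) = -5.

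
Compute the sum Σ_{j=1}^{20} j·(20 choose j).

Differentiating (1+x)^20 and setting x=1: Σ j·C(20,j) = 20·2^19 = 10485760.

10485760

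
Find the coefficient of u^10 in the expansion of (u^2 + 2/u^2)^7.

14

General term: C(7,j)·(u^2)^j·(2/u^2)^(7-j), with u-exponent 2j − 2(7−j) = 4j − 14.
Set 4j − 14 = 10: j = 6.
C(7,6) = 7; 1^6 = 1; 2^1 = 2.
Coefficient = 7 · 1 · 2 = 14.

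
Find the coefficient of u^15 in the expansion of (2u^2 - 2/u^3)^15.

General term: C(15,j)·(2u^2)^j·(-2/u^3)^(15-j), with u-exponent 2j − 3(15−j) = 5j − 45.
Set 5j − 45 = 15: j = 12.
C(15,12) = 455; 2^12 = 4096; (-2)^3 = -8.
Coefficient = 455 · 4096 · (-8) = -14909440.

-14909440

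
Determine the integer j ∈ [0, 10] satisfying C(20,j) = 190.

C(20,j) increases on 0 ≤ j ≤ 10. C(20,1) = 20 and C(20,2) = 190, so j = 2.

2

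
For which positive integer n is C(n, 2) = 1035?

n(n−1)/2 = 1035 ⇒ n(n−1) = 2070. Since 46·45 = 2070, n = 46.

46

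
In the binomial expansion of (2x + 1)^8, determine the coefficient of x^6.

1792

The general term is C(8,j)·(2x)^j·(1)^(8-j); the x^6 term has j = 6.
C(8,6) = 28.
Coefficient = C(8,6) · 2^6 = 28 · 64 = 1792.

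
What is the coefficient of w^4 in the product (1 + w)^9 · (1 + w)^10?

(1 + w)^9(1 + w)^10 = (1 + w)^19, so the coefficient of w^4 is C(19,4)·1^4 = 3876·1 = 3876.

3876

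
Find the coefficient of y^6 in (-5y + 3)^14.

The general term is C(14,j)·(-5y)^j·(3)^(14-j); the y^6 term has j = 6.
C(14,6) = 3003.
Coefficient = C(14,6) · (-5)^6 · 3^8 = 3003 · 15625 · 6561 = 307854421875.

307854421875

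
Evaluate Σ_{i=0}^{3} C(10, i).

1 + 10 + 45 + 120 = 176.

176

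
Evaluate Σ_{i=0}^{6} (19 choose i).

1 + 19 + 171 + 969 + 3876 + 11628 + 27132 = 43796.

43796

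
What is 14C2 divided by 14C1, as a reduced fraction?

C(n,k+1)/C(n,k) = (n−k)/(k+1) = (14−1)/(1+1) = 13/2.

13/2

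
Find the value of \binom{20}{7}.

C(20,7) = (20·19·18·17·16·15·14) / 7! = 390700800 / 5040 = 77520.

77520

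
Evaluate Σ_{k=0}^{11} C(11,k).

The entries of row 11 sum to 2^11 = 2048.

2048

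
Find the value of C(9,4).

C(9,4) = (9·8·7·6) / 4! = 3024 / 24 = 126.

126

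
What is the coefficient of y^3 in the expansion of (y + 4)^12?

57671680

The general term is C(12,j)·(y)^j·(4)^(12-j); the y^3 term has j = 3.
C(12,3) = 220.
Coefficient = C(12,3) · 4^9 = 220 · 262144 = 57671680.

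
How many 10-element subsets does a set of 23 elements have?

C(23,10) = (23·22·21·20·19·18·17·16·15·14) / 10! = 4151586700800 / 3628800 = 1144066.

1144066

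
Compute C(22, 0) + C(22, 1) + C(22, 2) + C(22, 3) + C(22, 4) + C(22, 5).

35443

1 + 22 + 231 + 1540 + 7315 + 26334 = 35443.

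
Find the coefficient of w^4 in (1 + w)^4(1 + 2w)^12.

Coefficient of w^4 = Σ_{j} C(4,j)·1^j·C(12,4-j)·2^(4-j) for j from 0 to 4.
= 7920 + 7040 + 1584 + 96 + 1 = 16641.

16641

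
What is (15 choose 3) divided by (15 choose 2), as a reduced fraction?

C(n,k+1)/C(n,k) = (n−k)/(k+1) = (15−2)/(2+1) = 13/3.

13/3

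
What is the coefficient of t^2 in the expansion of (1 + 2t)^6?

60

The general term is C(6,j)·(1)^j·(2t)^(6-j); the t^2 term has j = 4.
C(6,4) = 15.
Coefficient = C(6,4) · 2^2 = 15 · 4 = 60.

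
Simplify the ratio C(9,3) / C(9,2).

C(n,k+1)/C(n,k) = (n−k)/(k+1) = (9−2)/(2+1) = 7/3.

7/3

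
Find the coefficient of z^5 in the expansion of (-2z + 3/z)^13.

General term: C(13,j)·(-2z)^j·(3/z)^(13-j), with z-exponent 1j − 1(13−j) = 2j − 13.
Set 2j − 13 = 5: j = 9.
C(13,9) = 715; (-2)^9 = -512; 3^4 = 81.
Coefficient = 715 · (-512) · 81 = -29652480.

-29652480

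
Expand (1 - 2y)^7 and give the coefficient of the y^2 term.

The general term is C(7,j)·(1)^j·(-2y)^(7-j); the y^2 term has j = 5.
C(7,5) = 21.
Coefficient = C(7,5) · (-2)^2 = 21 · 4 = 84.

84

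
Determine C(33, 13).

C(33,13) = (33·32·31·30·29·28·27·26·25·24·23·22·21) / 13! = 3569119343741952000 / 6227020800 = 573166440.

573166440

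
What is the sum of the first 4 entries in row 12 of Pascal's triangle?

299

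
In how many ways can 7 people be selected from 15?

6435

This is C(15,7) = 6435.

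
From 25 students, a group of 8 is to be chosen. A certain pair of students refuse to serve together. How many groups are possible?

All 8-subsets: C(25,8) = 1081575. Those containing both fixed elements: C(23,6) = 100947.
1081575 − 100947 = 980628.

980628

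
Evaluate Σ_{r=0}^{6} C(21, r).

1 + 21 + 210 + 1330 + 5985 + 20349 + 54264 = 82160.

82160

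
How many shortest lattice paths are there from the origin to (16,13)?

Each path is a sequence of 29 steps with 16 rights: C(29,16) = 67863915.

67863915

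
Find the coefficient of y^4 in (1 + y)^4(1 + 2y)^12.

16641

Coefficient of y^4 = Σ_{j} C(4,j)·1^j·C(12,4-j)·2^(4-j) for j from 0 to 4.
= 7920 + 7040 + 1584 + 96 + 1 = 16641.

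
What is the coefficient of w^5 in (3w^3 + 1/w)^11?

26730

General term: C(11,j)·(3w^3)^j·(1/w)^(11-j), with w-exponent 3j − 1(11−j) = 4j − 11.
Set 4j − 11 = 5: j = 4.
C(11,4) = 330; 3^4 = 81; 1^7 = 1.
Coefficient = 330 · 81 · 1 = 26730.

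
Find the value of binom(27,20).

C(27,20) = C(27,7) by symmetry.
C(27,7) = (27·26·25·24·23·22·21) / 7! = 4475671200 / 5040 = 888030.

888030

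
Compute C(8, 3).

56

C(8,3) = (8·7·6) / 3! = 336 / 6 = 56.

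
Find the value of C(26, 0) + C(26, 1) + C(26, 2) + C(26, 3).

1 + 26 + 325 + 2600 = 2952.

2952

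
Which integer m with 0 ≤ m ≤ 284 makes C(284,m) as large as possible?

142

C(284,m) is maximized at m = 284/2 = 142.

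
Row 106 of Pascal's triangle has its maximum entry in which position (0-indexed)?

C(106,i) is maximized at i = 106/2 = 53.

53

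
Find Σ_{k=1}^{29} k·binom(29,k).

Since k·C(29,k) = 29·C(28,k−1), the sum is 29·2^28 = 29·268435456 = 7784628224.

7784628224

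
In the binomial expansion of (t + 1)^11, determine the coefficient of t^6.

462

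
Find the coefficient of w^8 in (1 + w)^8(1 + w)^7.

(1 + w)^8(1 + w)^7 = (1 + w)^15, so the coefficient of w^8 is C(15,8)·1^8 = 6435·1 = 6435.

6435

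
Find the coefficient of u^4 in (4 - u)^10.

The general term is C(10,j)·(4)^j·(-u)^(10-j); the u^4 term has j = 6.
C(10,6) = 210.
Coefficient = C(10,6) · 4^6 = 210 · 4096 = 860160.

860160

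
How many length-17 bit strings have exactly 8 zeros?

Choose the 8 positions: C(17,8) = 24310.

24310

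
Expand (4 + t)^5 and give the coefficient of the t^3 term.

160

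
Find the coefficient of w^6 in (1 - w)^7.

The general term is C(7,j)·(1)^j·(-w)^(7-j); the w^6 term has j = 1.
C(7,1) = 7.
Coefficient = C(7,1) = 7.

7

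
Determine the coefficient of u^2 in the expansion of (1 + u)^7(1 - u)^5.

-4

Coefficient of u^2 = Σ_{j} C(7,j)·1^j·C(5,2-j)·(-1)^(2-j) for j from 0 to 2.
= 10 + (-35) + 21 = -4.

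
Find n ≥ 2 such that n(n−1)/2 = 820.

41

n(n−1)/2 = 820 ⇒ n(n−1) = 1640. Since 41·40 = 1640, n = 41.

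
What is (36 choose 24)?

C(36,24) = C(36,12) by symmetry.
C(36,12) = (36·35·34·33·32·31·30·29·28·27·26·25) / 12! = 599555620984320000 / 479001600 = 1251677700.

1251677700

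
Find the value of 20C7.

77520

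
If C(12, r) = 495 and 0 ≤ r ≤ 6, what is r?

4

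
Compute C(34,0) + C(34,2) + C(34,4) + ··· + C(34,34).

8589934592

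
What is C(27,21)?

296010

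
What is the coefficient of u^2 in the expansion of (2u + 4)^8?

The general term is C(8,j)·(2u)^j·(4)^(8-j); the u^2 term has j = 2.
C(8,2) = 28.
Coefficient = C(8,2) · 2^2 · 4^6 = 28 · 4 · 4096 = 458752.

458752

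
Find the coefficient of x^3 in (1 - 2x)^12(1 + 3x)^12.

-572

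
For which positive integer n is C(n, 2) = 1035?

n(n−1)/2 = 1035 ⇒ n(n−1) = 2070. Since 46·45 = 2070, n = 46.

46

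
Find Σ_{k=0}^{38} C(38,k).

The entries of row 38 sum to 2^38 = 274877906944.

274877906944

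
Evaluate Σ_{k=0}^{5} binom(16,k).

1 + 16 + 120 + 560 + 1820 + 4368 = 6885.

6885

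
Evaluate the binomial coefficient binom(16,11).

4368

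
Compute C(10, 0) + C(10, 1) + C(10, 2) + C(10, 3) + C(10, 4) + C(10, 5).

1 + 10 + 45 + 120 + 210 + 252 = 638.

638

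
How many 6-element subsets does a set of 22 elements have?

74613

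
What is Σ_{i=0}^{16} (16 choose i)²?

601080390

By Vandermonde's identity, Σ C(16,i)² = C(32,16) = 601080390.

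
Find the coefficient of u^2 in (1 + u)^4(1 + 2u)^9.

222

Coefficient of u^2 = Σ_{j} C(4,j)·1^j·C(9,2-j)·2^(2-j) for j from 0 to 2.
= 144 + 72 + 6 = 222.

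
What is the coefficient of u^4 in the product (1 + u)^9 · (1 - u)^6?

-3

Coefficient of u^4 = Σ_{j} C(9,j)·1^j·C(6,4-j)·(-1)^(4-j) for j from 0 to 4.
= 15 + (-180) + 540 + (-504) + 126 = -3.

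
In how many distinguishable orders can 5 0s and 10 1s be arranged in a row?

3003

Choose positions for the 0s: C(15,5) = 3003.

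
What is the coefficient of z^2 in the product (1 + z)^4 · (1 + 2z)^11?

Coefficient of z^2 = Σ_{j} C(4,j)·1^j·C(11,2-j)·2^(2-j) for j from 0 to 2.
= 220 + 88 + 6 = 314.

314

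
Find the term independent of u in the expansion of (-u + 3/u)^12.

General term: C(12,j)·(-u)^j·(3/u)^(12-j), with u-exponent 1j − 1(12−j) = 2j − 12.
Set 2j − 12 = 0: j = 6.
C(12,6) = 924; (-1)^6 = 1; 3^6 = 729.
Coefficient = 924 · 1 · 729 = 673596.

673596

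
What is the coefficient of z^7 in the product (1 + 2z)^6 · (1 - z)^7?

-393

Coefficient of z^7 = Σ_{j} C(6,j)·2^j·C(7,7-j)·(-1)^(7-j) for j from 0 to 6.
= (-1) + 84 + (-1260) + 5600 + (-8400) + 4032 + (-448) = -393.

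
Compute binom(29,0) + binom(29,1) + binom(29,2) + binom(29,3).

1 + 29 + 406 + 3654 = 4090.

4090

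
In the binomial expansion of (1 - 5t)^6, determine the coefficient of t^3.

The general term is C(6,j)·(1)^j·(-5t)^(6-j); the t^3 term has j = 3.
C(6,3) = 20.
Coefficient = C(6,3) · (-5)^3 = 20 · (-125) = -2500.

-2500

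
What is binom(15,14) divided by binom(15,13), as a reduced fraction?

1/7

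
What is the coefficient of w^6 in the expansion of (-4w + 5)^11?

5913600000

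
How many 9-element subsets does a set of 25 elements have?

C(25,9) = (25·24·23·22·21·20·19·18·17) / 9! = 741354768000 / 362880 = 2042975.

2042975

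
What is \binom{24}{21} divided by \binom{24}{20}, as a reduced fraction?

C(n,k+1)/C(n,k) = (n−k)/(k+1) = (24−20)/(20+1) = 4/21.

4/21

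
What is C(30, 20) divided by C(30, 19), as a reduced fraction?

11/20

C(n,k+1)/C(n,k) = (n−k)/(k+1) = (30−19)/(19+1) = 11/20.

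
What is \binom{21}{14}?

116280

C(21,14) = C(21,7) by symmetry.
C(21,7) = (21·20·19·18·17·16·15) / 7! = 586051200 / 5040 = 116280.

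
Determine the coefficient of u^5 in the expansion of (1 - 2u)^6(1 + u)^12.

Coefficient of u^5 = Σ_{j} C(6,j)·(-2)^j·C(12,5-j)·1^(5-j) for j from 0 to 5.
= 792 + (-5940) + 13200 + (-10560) + 2880 + (-192) = 180.

180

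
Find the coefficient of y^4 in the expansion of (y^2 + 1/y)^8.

General term: C(8,j)·(y^2)^j·(1/y)^(8-j), with y-exponent 2j − 1(8−j) = 3j − 8.
Set 3j − 8 = 4: j = 4.
C(8,4) = 70; 1^4 = 1; 1^4 = 1.
Coefficient = 70 · 1 · 1 = 70.

70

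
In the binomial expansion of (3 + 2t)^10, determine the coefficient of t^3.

2099520

The general term is C(10,j)·(3)^j·(2t)^(10-j); the t^3 term has j = 7.
C(10,7) = 120.
Coefficient = C(10,7) · 3^7 · 2^3 = 120 · 2187 · 8 = 2099520.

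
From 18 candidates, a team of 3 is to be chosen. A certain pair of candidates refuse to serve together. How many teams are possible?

800

All 3-subsets: C(18,3) = 816. Those containing both fixed elements: C(16,1) = 16.
816 − 16 = 800.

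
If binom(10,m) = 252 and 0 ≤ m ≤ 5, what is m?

5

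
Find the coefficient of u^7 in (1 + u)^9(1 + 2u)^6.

Coefficient of u^7 = Σ_{j} C(9,j)·1^j·C(6,7-j)·2^(7-j) for j from 1 to 7.
= 576 + 6912 + 20160 + 20160 + 7560 + 1008 + 36 = 56412.

56412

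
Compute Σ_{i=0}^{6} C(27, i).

397594

1 + 27 + 351 + 2925 + 17550 + 80730 + 296010 = 397594.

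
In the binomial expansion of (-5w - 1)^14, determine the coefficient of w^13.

17089843750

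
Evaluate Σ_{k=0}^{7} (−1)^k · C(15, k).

The partial alternating sum Σ_{k=0}^{7} (−1)^k C(15,k) = (−1)^7 C(14,7) = -3432.

-3432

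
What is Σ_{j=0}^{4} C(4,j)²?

70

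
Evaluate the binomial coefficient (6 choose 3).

20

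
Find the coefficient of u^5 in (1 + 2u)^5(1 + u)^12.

20814

Coefficient of u^5 = Σ_{j} C(5,j)·2^j·C(12,5-j)·1^(5-j) for j from 0 to 5.
= 792 + 4950 + 8800 + 5280 + 960 + 32 = 20814.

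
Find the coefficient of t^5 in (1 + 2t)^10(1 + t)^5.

Coefficient of t^5 = Σ_{j} C(10,j)·2^j·C(5,5-j)·1^(5-j) for j from 0 to 5.
= 1 + 100 + 1800 + 9600 + 16800 + 8064 = 36365.

36365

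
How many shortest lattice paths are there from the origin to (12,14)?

Each path is a sequence of 26 steps with 12 rights: C(26,12) = 9657700.

9657700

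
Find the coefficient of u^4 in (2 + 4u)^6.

The general term is C(6,j)·(2)^j·(4u)^(6-j); the u^4 term has j = 2.
C(6,2) = 15.
Coefficient = C(6,2) · 2^2 · 4^4 = 15 · 4 · 256 = 15360.

15360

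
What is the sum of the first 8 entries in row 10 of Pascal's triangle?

1 + 10 + 45 + 120 + 210 + 252 + 210 + 120 = 968.

968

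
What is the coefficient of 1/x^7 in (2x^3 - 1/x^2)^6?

-12

General term: C(6,j)·(2x^3)^j·(-1/x^2)^(6-j), with x-exponent 3j − 2(6−j) = 5j − 12.
Set 5j − 12 = -7: j = 1.
C(6,1) = 6; 2^1 = 2; (-1)^5 = -1.
Coefficient = 6 · 2 · (-1) = -12.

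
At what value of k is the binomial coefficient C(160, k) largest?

C(160,k) is maximized at k = 160/2 = 80.

80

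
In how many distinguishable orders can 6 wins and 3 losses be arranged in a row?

Choose positions for the wins: C(9,6) = 84.

84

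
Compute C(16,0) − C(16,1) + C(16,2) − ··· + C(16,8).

The partial alternating sum Σ_{k=0}^{8} (−1)^k C(16,k) = (−1)^8 C(15,8) = 6435.

6435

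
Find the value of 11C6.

462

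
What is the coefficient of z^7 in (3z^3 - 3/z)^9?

-2480058

General term: C(9,j)·(3z^3)^j·(-3/z)^(9-j), with z-exponent 3j − 1(9−j) = 4j − 9.
Set 4j − 9 = 7: j = 4.
C(9,4) = 126; 3^4 = 81; (-3)^5 = -243.
Coefficient = 126 · 81 · (-243) = -2480058.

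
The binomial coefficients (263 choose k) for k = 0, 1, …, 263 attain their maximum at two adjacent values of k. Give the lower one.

131

For odd n = 263, C(263,k) peaks at k = (n−1)/2 and (n+1)/2; the lower is 131.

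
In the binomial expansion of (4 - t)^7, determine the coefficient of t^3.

-8960

The general term is C(7,j)·(4)^j·(-t)^(7-j); the t^3 term has j = 4.
C(7,4) = 35.
Coefficient = C(7,4) · 4^4 · (-1)^3 = 35 · 256 · (-1) = -8960.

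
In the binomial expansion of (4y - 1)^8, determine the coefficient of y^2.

448

The general term is C(8,j)·(4y)^j·(-1)^(8-j); the y^2 term has j = 2.
C(8,2) = 28.
Coefficient = C(8,2) · 4^2 = 28 · 16 = 448.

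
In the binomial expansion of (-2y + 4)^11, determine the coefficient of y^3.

-86507520

The general term is C(11,j)·(-2y)^j·(4)^(11-j); the y^3 term has j = 3.
C(11,3) = 165.
Coefficient = C(11,3) · (-2)^3 · 4^8 = 165 · (-8) · 65536 = -86507520.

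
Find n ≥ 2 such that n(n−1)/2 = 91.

14

n(n−1)/2 = 91 ⇒ n(n−1) = 182. Since 14·13 = 182, n = 14.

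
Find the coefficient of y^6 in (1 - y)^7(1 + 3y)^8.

-371

Coefficient of y^6 = Σ_{j} C(7,j)·(-1)^j·C(8,6-j)·3^(6-j) for j from 0 to 6.
= 20412 + (-95256) + 119070 + (-52920) + 8820 + (-504) + 7 = -371.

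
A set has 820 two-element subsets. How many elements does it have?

41

n(n−1)/2 = 820 ⇒ n(n−1) = 1640. Since 41·40 = 1640, n = 41.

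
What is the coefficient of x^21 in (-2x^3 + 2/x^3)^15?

General term: C(15,j)·(-2x^3)^j·(2/x^3)^(15-j), with x-exponent 3j − 3(15−j) = 6j − 45.
Set 6j − 45 = 21: j = 11.
C(15,11) = 1365; (-2)^11 = -2048; 2^4 = 16.
Coefficient = 1365 · (-2048) · 16 = -44728320.

-44728320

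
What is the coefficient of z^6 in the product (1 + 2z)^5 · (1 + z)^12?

51908

Coefficient of z^6 = Σ_{j} C(5,j)·2^j·C(12,6-j)·1^(6-j) for j from 0 to 5.
= 924 + 7920 + 19800 + 17600 + 5280 + 384 = 51908.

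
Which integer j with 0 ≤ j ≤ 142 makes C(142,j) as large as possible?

C(142,j) is maximized at j = 142/2 = 71.

71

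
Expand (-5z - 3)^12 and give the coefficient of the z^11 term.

1757812500

The general term is C(12,j)·(-5z)^j·(-3)^(12-j); the z^11 term has j = 11.
C(12,11) = 12.
Coefficient = C(12,11) · (-5)^11 · (-3)^1 = 12 · (-48828125) · (-3) = 1757812500.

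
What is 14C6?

C(14,6) = (14·13·12·11·10·9) / 6! = 2162160 / 720 = 3003.

3003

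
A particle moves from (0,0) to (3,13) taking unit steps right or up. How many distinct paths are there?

560

Each path is a sequence of 16 steps with 3 rights: C(16,3) = 560.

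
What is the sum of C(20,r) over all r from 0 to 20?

1048576

The entries of row 20 sum to 2^20 = 1048576.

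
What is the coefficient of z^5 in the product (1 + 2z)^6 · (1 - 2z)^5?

320

Coefficient of z^5 = Σ_{j} C(6,j)·2^j·C(5,5-j)·(-2)^(5-j) for j from 0 to 5.
= (-32) + 960 + (-4800) + 6400 + (-2400) + 192 = 320.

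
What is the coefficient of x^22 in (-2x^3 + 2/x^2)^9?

General term: C(9,j)·(-2x^3)^j·(2/x^2)^(9-j), with x-exponent 3j − 2(9−j) = 5j − 18.
Set 5j − 18 = 22: j = 8.
C(9,8) = 9; (-2)^8 = 256; 2^1 = 2.
Coefficient = 9 · 256 · 2 = 4608.

4608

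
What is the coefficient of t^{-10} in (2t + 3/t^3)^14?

560431872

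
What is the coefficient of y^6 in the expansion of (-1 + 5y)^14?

The general term is C(14,j)·(-1)^j·(5y)^(14-j); the y^6 term has j = 8.
C(14,8) = 3003.
Coefficient = C(14,8) · 5^6 = 3003 · 15625 = 46921875.

46921875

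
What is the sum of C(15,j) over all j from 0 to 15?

32768

Setting x = 1 in (1+x)^15 gives Σ C(15,j) = 2^15 = 32768.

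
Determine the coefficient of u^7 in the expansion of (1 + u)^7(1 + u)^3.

120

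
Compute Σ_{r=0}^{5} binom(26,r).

83682

1 + 26 + 325 + 2600 + 14950 + 65780 = 83682.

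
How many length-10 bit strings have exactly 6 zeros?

Choose the 6 positions: C(10,6) = 210.

210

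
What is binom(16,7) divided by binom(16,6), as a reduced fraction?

10/7

C(n,k+1)/C(n,k) = (n−k)/(k+1) = (16−6)/(6+1) = 10/7.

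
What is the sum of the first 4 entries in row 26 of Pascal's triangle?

2952

1 + 26 + 325 + 2600 = 2952.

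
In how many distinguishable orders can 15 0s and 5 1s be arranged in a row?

Choose positions for the 0s: C(20,15) = 15504.

15504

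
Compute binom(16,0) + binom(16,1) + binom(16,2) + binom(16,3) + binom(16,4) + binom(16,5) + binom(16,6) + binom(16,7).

1 + 16 + 120 + 560 + 1820 + 4368 + 8008 + 11440 = 26333.

26333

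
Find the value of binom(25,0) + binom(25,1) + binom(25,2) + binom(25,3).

1 + 25 + 300 + 2300 = 2626.

2626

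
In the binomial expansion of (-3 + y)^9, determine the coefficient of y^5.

The general term is C(9,j)·(-3)^j·(y)^(9-j); the y^5 term has j = 4.
C(9,4) = 126.
Coefficient = C(9,4) · (-3)^4 = 126 · 81 = 10206.

10206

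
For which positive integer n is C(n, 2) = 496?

n(n−1)/2 = 496 ⇒ n(n−1) = 992. Since 32·31 = 992, n = 32.

32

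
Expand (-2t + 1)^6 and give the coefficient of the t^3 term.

The general term is C(6,j)·(-2t)^j·(1)^(6-j); the t^3 term has j = 3.
C(6,3) = 20.
Coefficient = C(6,3) · (-2)^3 = 20 · (-8) = -160.

-160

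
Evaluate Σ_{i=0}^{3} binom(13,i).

1 + 13 + 78 + 286 = 378.

378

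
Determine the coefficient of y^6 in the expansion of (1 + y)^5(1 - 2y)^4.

Coefficient of y^6 = Σ_{j} C(5,j)·1^j·C(4,6-j)·(-2)^(6-j) for j from 2 to 5.
= 160 + (-320) + 120 + (-8) = -48.

-48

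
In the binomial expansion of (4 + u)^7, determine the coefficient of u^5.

The general term is C(7,j)·(4)^j·(u)^(7-j); the u^5 term has j = 2.
C(7,2) = 21.
Coefficient = C(7,2) · 4^2 = 21 · 16 = 336.

336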